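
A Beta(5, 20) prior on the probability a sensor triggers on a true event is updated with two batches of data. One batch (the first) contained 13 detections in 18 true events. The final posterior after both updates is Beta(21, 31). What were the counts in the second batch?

Sequential conjugate updates are equivalent to a single update on the pooled data, so total successes = posterior α − prior α and total failures = posterior β − prior β.
Total across both batches: 21−5=16 detections, 31−20=11 misses.
Subtract the first batch: 16−13=3 detections and 11−5=6 misses.

3 detections and 6 misses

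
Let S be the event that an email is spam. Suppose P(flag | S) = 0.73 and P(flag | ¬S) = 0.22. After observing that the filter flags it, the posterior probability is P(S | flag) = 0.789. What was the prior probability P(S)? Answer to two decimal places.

P(S) = 0.53

Bayes' rule in odds form gives O(S|E) = O(S)·[P(E|S)/P(E|¬S)], hence O(S) = O(S|E)/LR.
Posterior odds = 0.789/(1−0.789) = 3.7393. LR = 0.73/0.22 = 3.3182.
Prior odds = 3.7393/3.3182 = 1.1269, so P(S) = 1.1269/(1+1.1269) ≈ 0.53.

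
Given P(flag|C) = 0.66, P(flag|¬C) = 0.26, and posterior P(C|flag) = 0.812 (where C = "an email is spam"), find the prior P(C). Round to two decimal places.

P(C) = 0.63

Bayes' rule in odds form gives O(C|E) = O(C)·[P(E|C)/P(E|¬C)], hence O(C) = O(C|E)/LR.
Posterior odds = 0.812/(1−0.812) = 4.3191. LR = 0.66/0.26 = 2.5385.
Prior odds = 4.3191/2.5385 = 1.7014, so P(C) = 1.7014/(1+1.7014) ≈ 0.63.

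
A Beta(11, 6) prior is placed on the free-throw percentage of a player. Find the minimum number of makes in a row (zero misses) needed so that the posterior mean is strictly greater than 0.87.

After k makes and 0 misses the posterior is Beta(11+k, 6), with mean (11+k)/(11+6+k).
Set (11+k)/(17+k) > 0.87 and solve: k > (0.87·17 − 11)/(1 − 0.87) = 29.154.
The smallest integer exceeding 29.154 is 30, and checking k=30: (41)/(47) = 0.8723 > 0.87.

k = 30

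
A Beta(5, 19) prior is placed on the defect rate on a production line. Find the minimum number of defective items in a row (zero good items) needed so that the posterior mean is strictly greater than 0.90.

After k defective items and 0 good items the posterior is Beta(5+k, 19), with mean (5+k)/(5+19+k).
Set (5+k)/(24+k) > 0.90 and solve: k > (0.90·24 − 5)/(1 − 0.90) = 166.000.
The smallest integer exceeding 166.000 is 167.

k = 167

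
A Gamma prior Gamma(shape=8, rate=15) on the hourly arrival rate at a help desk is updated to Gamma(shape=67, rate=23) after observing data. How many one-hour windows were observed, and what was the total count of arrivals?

Gamma–Poisson conjugacy: posterior shape = α + Σxᵢ, posterior rate = β + n.
Matching: Σxᵢ = 67 − 8 = 59 and n = 23 − 15 = 8.

n = 8 one-hour windows with total 59 arrivals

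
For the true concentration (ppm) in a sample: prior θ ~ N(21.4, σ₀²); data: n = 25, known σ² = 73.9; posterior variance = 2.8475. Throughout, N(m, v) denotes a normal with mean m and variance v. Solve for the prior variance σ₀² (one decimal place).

Posterior precision equals prior precision plus data precision: 1/σ_n² = 1/σ₀² + n/σ².
So 1/σ₀² = 1/2.8475 − 25/73.9 = 0.351185 − 0.338295 = 0.012890.
Hence σ₀² = 1/0.012890 ≈ 77.6.

σ₀² = 77.6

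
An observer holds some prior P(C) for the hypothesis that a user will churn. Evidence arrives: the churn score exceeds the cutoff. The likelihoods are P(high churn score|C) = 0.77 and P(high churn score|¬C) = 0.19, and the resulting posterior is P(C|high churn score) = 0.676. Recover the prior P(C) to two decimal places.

Bayes' rule in odds form gives O(C|E) = O(C)·[P(E|C)/P(E|¬C)], hence O(C) = O(C|E)/LR.
Posterior odds = 0.676/(1−0.676) = 2.0864. LR = 0.77/0.19 = 4.0526.
Prior odds = 2.0864/4.0526 = 0.5148, so P(C) = 0.5148/(1+0.5148) ≈ 0.34.

P(C) = 0.34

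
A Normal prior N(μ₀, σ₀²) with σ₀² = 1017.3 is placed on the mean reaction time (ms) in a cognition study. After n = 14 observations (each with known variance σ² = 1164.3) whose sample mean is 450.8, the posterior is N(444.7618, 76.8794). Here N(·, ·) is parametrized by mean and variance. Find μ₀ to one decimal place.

μ₀ = 370.9

The posterior mean is a precision-weighted average: μ_n = (τ₀μ₀ + τ_data·x̄)/(τ₀+τ_data), with τ₀=1/σ₀² and τ_data=n/σ².
Here τ₀ = 1/1017.3 = 0.000983 and τ_data = 14/1164.3 = 0.012024, so τ_n = 0.013007.
Rearranging for μ₀: μ₀ = (μ_n·τ_n − τ_data·x̄)/τ₀ = (444.7618·0.013007 − 0.012024·450.8) / 0.000983 = 0.364598/0.000983 ≈ 370.9.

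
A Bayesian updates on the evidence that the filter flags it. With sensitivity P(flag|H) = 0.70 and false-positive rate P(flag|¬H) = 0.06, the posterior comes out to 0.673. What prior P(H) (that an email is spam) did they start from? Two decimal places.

P(H) = 0.15

Bayes' rule in odds form gives O(H|E) = O(H)·[P(E|H)/P(E|¬H)], hence O(H) = O(H|E)/LR.
Posterior odds = 0.673/(1−0.673) = 2.0581. LR = 0.70/0.06 = 11.6667.
Prior odds = 2.0581/11.6667 = 0.1764, so P(H) = 0.1764/(1+0.1764) ≈ 0.15.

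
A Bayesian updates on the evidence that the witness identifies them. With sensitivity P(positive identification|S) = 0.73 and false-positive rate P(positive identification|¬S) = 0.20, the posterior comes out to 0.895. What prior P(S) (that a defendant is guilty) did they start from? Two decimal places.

In odds form, posterior odds = prior odds × likelihood ratio, so prior odds = posterior odds ÷ LR.
Posterior odds = 0.895/(1−0.895) = 8.5238. LR = 0.73/0.20 = 3.6500.
Prior odds = 8.5238/3.6500 = 2.3353, so P(S) = 2.3353/(1+2.3353) ≈ 0.70.

P(S) = 0.70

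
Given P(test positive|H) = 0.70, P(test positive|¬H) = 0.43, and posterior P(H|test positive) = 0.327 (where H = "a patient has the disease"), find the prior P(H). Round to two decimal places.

P(H) = 0.23

Bayes' rule in odds form gives O(H|E) = O(H)·[P(E|H)/P(E|¬H)], hence O(H) = O(H|E)/LR.
Posterior odds = 0.327/(1−0.327) = 0.4859. LR = 0.70/0.43 = 1.6279.
Prior odds = 0.4859/1.6279 = 0.2985, so P(H) = 0.2985/(1+0.2985) ≈ 0.23.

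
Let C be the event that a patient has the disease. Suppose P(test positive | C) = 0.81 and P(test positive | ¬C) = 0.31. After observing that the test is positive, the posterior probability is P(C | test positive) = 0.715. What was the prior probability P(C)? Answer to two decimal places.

P(C) = 0.49

In odds form, posterior odds = prior odds × likelihood ratio, so prior odds = posterior odds ÷ LR.
Posterior odds = 0.715/(1−0.715) = 2.5088. LR = 0.81/0.31 = 2.6129.
Prior odds = 2.5088/2.6129 = 0.9602, so P(C) = 0.9602/(1+0.9602) ≈ 0.49.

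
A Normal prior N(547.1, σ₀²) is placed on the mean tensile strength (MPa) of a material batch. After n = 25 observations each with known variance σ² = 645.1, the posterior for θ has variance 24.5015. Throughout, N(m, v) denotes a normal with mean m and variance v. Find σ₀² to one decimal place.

σ₀² = 485.4

Posterior precision equals prior precision plus data precision: 1/σ_n² = 1/σ₀² + n/σ².
So 1/σ₀² = 1/24.5015 − 25/645.1 = 0.040814 − 0.038754 = 0.002060.
Hence σ₀² = 1/0.002060 ≈ 485.4.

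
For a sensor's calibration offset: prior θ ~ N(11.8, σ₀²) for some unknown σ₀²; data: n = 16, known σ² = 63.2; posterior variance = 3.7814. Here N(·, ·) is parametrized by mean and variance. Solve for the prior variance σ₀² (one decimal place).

Posterior precision equals prior precision plus data precision: 1/σ_n² = 1/σ₀² + n/σ².
So 1/σ₀² = 1/3.7814 − 16/63.2 = 0.264452 − 0.253165 = 0.011287.
Hence σ₀² = 1/0.011287 ≈ 88.6.

σ₀² = 88.6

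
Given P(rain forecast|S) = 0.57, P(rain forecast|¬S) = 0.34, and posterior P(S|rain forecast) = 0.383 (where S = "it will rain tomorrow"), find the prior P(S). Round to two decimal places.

In odds form, posterior odds = prior odds × likelihood ratio, so prior odds = posterior odds ÷ LR.
Posterior odds = 0.383/(1−0.383) = 0.6207. LR = 0.57/0.34 = 1.6765.
Prior odds = 0.6207/1.6765 = 0.3702, so P(S) = 0.3702/(1+0.3702) ≈ 0.27.

P(S) = 0.27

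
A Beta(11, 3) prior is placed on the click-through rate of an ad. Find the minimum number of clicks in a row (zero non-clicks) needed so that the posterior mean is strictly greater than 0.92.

k = 24

After k clicks and 0 non-clicks the posterior is Beta(11+k, 3), with mean (11+k)/(11+3+k).
Set (11+k)/(14+k) > 0.92 and solve: k > (0.92·14 − 11)/(1 − 0.92) = 23.500.
The smallest integer exceeding 23.500 is 24.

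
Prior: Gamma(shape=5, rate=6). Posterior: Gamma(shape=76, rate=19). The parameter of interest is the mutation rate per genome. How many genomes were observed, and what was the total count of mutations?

n = 13 genomes with total 71 mutations

Gamma–Poisson conjugacy: posterior shape = α + Σxᵢ, posterior rate = β + n.
Matching: Σxᵢ = 76 − 5 = 71 and n = 19 − 6 = 13.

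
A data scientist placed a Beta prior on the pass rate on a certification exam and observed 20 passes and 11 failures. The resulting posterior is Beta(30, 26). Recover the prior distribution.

Beta(10, 15)

Beta is conjugate to the binomial likelihood: posterior = Beta(a+s, b+f).
Subtract the data counts: 30−20=10, 26−11=15.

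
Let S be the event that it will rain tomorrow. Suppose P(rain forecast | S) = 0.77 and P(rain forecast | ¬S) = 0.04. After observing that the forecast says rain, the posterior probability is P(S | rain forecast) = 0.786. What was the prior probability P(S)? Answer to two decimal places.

P(S) = 0.16

In odds form, posterior odds = prior odds × likelihood ratio, so prior odds = posterior odds ÷ LR.
Posterior odds = 0.786/(1−0.786) = 3.6729. LR = 0.77/0.04 = 19.2500.
Prior odds = 3.6729/19.2500 = 0.1908, so P(S) = 0.1908/(1+0.1908) ≈ 0.16.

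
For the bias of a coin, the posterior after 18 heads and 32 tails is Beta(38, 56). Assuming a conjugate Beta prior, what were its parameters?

Beta(20, 24)

Beta is conjugate to the binomial likelihood: posterior = Beta(α+s, β+f).
Subtract the data counts: 38−18=20, 56−32=24.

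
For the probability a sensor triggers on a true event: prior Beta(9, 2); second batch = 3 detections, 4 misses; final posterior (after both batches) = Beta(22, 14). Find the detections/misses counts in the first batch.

Sequential conjugate updates are equivalent to a single update on the pooled data, so total successes = posterior α − prior α and total failures = posterior β − prior β.
Total across both batches: 22−9=13 detections, 14−2=12 misses.
Subtract the second batch: 13−3=10 detections and 12−4=8 misses.

10 detections and 8 misses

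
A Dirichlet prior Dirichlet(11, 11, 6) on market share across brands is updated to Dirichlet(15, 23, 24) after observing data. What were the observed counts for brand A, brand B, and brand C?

counts (4, 12, 18)

For a Dirichlet(α) prior with multinomial counts c, the posterior is Dirichlet(α + c) componentwise.
Counts are posterior − prior componentwise: 15−11=4, 23−11=12, 24−6=18.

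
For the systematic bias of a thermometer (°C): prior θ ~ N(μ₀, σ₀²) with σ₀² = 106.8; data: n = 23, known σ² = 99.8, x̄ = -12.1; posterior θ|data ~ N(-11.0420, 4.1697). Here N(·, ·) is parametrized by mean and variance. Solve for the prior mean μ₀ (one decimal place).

μ₀ = 15.0

With known observation variance, the Normal–Normal posterior has precision τ_n = τ₀ + n/σ² and mean μ_n = (τ₀μ₀ + (n/σ²)x̄)/τ_n.
Here τ₀ = 1/106.8 = 0.009363 and τ_data = 23/99.8 = 0.230461, so τ_n = 0.239824.
Rearranging for μ₀: μ₀ = (μ_n·τ_n − τ_data·x̄)/τ₀ = (-11.0420·0.239824 − 0.230461·-12.1) / 0.009363 = 0.140441/0.009363 ≈ 15.0.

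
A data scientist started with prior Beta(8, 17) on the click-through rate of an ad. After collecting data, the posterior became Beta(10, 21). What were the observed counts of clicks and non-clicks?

Beta is conjugate to the binomial likelihood: posterior = Beta(α+s, β+f).
Match parameters: s=10−8=2, f=21−17=4.

2 clicks and 4 non-clicks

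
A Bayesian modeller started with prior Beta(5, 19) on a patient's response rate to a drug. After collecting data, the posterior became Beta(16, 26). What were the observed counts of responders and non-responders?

Beta is conjugate to the binomial likelihood: posterior = Beta(a+s, b+f).
Match parameters: s=16−5=11, f=26−19=7.

11 responders and 7 non-responders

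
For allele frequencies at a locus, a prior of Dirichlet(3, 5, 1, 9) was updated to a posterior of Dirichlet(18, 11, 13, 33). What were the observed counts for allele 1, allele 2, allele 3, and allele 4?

For a Dirichlet(α) prior with multinomial counts c, the posterior is Dirichlet(α + c) componentwise.
Counts are posterior − prior componentwise: 18−3=15, 11−5=6, 13−1=12, 33−9=24.

counts (15, 6, 12, 24)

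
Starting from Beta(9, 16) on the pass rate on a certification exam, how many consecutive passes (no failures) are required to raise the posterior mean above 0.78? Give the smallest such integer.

After k passes and 0 failures the posterior is Beta(9+k, 16), with mean (9+k)/(9+16+k).
Set (9+k)/(25+k) > 0.78 and solve: k > (0.78·25 − 9)/(1 − 0.78) = 47.727.
The smallest integer exceeding 47.727 is 48, and checking k=48: (57)/(73) = 0.7808 > 0.78.

k = 48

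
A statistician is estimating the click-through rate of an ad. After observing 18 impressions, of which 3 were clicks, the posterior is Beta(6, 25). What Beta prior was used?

Beta(3, 10)

Beta is conjugate to the binomial likelihood: posterior = Beta(a+s, b+f).
Subtract the data counts: 6−3=3, 25−15=10.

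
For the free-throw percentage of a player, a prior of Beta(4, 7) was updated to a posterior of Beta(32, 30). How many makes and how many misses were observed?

28 makes and 23 misses

Beta is conjugate to the binomial likelihood: posterior = Beta(α+s, β+f).
So s = 32 − 4 = 28 and f = 30 − 7 = 23.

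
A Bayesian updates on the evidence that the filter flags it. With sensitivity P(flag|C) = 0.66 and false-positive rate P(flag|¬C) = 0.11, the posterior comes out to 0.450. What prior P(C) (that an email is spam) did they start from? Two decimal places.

Bayes' rule in odds form gives O(C|E) = O(C)·[P(E|C)/P(E|¬C)], hence O(C) = O(C|E)/LR.
Posterior odds = 0.450/(1−0.450) = 0.8182. LR = 0.66/0.11 = 6.0000.
Prior odds = 0.8182/6.0000 = 0.1364, so P(C) = 0.1364/(1+0.1364) ≈ 0.12.

P(C) = 0.12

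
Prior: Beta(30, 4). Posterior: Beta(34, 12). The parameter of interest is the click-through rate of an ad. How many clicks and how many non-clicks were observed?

4 clicks and 8 non-clicks

Under Beta–binomial conjugacy the posterior parameters are (a+s, b+f).
So s = 34 − 30 = 4 and f = 12 − 4 = 8.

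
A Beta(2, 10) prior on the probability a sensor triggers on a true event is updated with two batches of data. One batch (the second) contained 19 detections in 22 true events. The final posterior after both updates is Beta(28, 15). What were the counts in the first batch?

7 detections and 2 misses

Because Beta–binomial updating is additive in the counts, the combined data contributed (α_post−α_prior, β_post−β_prior) successes and failures.
Total across both batches: 28−2=26 detections, 15−10=5 misses.
Subtract the second batch: 26−19=7 detections and 5−3=2 misses.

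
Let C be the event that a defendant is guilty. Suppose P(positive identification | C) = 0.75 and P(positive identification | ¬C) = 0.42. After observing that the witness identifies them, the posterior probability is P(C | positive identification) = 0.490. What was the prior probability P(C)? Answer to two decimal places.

P(C) = 0.35

Bayes' rule in odds form gives O(C|E) = O(C)·[P(E|C)/P(E|¬C)], hence O(C) = O(C|E)/LR.
Posterior odds = 0.490/(1−0.490) = 0.9608. LR = 0.75/0.42 = 1.7857.
Prior odds = 0.9608/1.7857 = 0.5381, so P(C) = 0.5381/(1+0.5381) ≈ 0.35.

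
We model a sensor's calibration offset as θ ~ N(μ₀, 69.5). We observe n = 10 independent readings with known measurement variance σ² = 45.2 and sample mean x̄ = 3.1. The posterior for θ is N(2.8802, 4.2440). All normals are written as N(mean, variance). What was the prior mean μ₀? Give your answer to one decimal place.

μ₀ = -0.5

The posterior mean is a precision-weighted average: μ_n = (τ₀μ₀ + τ_data·x̄)/(τ₀+τ_data), with τ₀=1/σ₀² and τ_data=n/σ².
Here τ₀ = 1/69.5 = 0.014388 and τ_data = 10/45.2 = 0.221239, so τ_n = 0.235627.
Rearranging for μ₀: μ₀ = (μ_n·τ_n − τ_data·x̄)/τ₀ = (2.8802·0.235627 − 0.221239·3.1) / 0.014388 = -0.007188/0.014388 ≈ -0.5.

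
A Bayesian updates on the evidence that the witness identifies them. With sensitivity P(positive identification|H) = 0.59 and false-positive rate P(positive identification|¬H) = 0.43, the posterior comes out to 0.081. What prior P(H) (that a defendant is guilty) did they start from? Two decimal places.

Bayes' rule in odds form gives O(H|E) = O(H)·[P(E|H)/P(E|¬H)], hence O(H) = O(H|E)/LR.
Posterior odds = 0.081/(1−0.081) = 0.0881. LR = 0.59/0.43 = 1.3721.
Prior odds = 0.0881/1.3721 = 0.0642, so P(H) = 0.0642/(1+0.0642) ≈ 0.06.

P(H) = 0.06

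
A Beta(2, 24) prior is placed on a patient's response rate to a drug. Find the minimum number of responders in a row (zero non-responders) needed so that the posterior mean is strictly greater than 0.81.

k = 101

After k responders and 0 non-responders the posterior is Beta(2+k, 24), with mean (2+k)/(2+24+k).
Set (2+k)/(26+k) > 0.81 and solve: k > (0.81·26 − 2)/(1 − 0.81) = 100.316.
The smallest integer exceeding 100.316 is 101, and checking k=101: (103)/(127) = 0.8110 > 0.81.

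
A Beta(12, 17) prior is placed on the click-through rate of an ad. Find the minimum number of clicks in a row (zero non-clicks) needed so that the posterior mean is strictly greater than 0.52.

After k clicks and 0 non-clicks the posterior is Beta(12+k, 17), with mean (12+k)/(12+17+k).
Set (12+k)/(29+k) > 0.52 and solve: k > (0.52·29 − 12)/(1 − 0.52) = 6.417.
The smallest integer exceeding 6.417 is 7.

k = 7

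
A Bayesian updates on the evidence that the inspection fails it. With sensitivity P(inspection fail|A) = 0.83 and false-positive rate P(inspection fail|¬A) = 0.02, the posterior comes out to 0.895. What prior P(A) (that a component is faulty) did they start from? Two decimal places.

P(A) = 0.17

Bayes' rule in odds form gives O(A|E) = O(A)·[P(E|A)/P(E|¬A)], hence O(A) = O(A|E)/LR.
Posterior odds = 0.895/(1−0.895) = 8.5238. LR = 0.83/0.02 = 41.5000.
Prior odds = 8.5238/41.5000 = 0.2054, so P(A) = 0.2054/(1+0.2054) ≈ 0.17.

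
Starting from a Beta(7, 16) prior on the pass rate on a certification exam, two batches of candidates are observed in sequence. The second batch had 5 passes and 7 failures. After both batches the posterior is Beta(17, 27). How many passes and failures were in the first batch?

Because Beta–binomial updating is additive in the counts, the combined data contributed (α_post−α_prior, β_post−β_prior) successes and failures.
Total across both batches: 17−7=10 passes, 27−16=11 failures.
Subtract the second batch: 10−5=5 passes and 11−7=4 failures.

5 passes and 4 failures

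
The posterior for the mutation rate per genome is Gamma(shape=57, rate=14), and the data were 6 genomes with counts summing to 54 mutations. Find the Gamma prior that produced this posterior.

A Gamma(α, β) prior (rate parametrization) on a Poisson rate with n observations summing to S gives posterior Gamma(α+S, β+n).
So α = 57 − 54 = 3 and β = 14 − 6 = 8.

Gamma(shape=3, rate=8)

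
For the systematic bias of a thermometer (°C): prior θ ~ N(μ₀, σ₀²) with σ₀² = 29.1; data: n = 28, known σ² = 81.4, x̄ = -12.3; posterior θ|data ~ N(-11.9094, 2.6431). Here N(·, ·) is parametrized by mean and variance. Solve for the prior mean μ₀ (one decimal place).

The posterior mean is a precision-weighted average: μ_n = (τ₀μ₀ + τ_data·x̄)/(τ₀+τ_data), with τ₀=1/σ₀² and τ_data=n/σ².
Here τ₀ = 1/29.1 = 0.034364 and τ_data = 28/81.4 = 0.343980, so τ_n = 0.378344.
Rearranging for μ₀: μ₀ = (μ_n·τ_n − τ_data·x̄)/τ₀ = (-11.9094·0.378344 − 0.343980·-12.3) / 0.034364 = -0.274896/0.034364 ≈ -8.0.

μ₀ = -8.0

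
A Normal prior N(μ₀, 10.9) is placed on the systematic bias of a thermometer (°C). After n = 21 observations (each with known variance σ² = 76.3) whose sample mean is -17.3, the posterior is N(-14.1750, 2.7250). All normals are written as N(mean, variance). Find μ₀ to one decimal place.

With known observation variance, the Normal–Normal posterior has precision τ_n = τ₀ + n/σ² and mean μ_n = (τ₀μ₀ + (n/σ²)x̄)/τ_n.
Here τ₀ = 1/10.9 = 0.091743 and τ_data = 21/76.3 = 0.275229, so τ_n = 0.366972.
Rearranging for μ₀: μ₀ = (μ_n·τ_n − τ_data·x̄)/τ₀ = (-14.1750·0.366972 − 0.275229·-17.3) / 0.091743 = -0.440366/0.091743 ≈ -4.8.

μ₀ = -4.8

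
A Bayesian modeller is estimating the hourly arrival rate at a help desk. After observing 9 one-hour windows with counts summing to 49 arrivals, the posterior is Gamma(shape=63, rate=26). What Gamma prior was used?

Gamma(shape=14, rate=17)

A Gamma(α, β) prior (rate parametrization) on a Poisson rate with n observations summing to S gives posterior Gamma(α+S, β+n).
So α = 63 − 49 = 14 and β = 26 − 9 = 17.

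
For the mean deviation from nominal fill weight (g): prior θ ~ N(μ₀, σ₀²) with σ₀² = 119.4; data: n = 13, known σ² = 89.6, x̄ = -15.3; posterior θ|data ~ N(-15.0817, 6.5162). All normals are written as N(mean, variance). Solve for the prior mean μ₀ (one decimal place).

μ₀ = -11.3

With known observation variance, the Normal–Normal posterior has precision τ_n = τ₀ + n/σ² and mean μ_n = (τ₀μ₀ + (n/σ²)x̄)/τ_n.
Here τ₀ = 1/119.4 = 0.008375 and τ_data = 13/89.6 = 0.145089, so τ_n = 0.153464.
Rearranging for μ₀: μ₀ = (μ_n·τ_n − τ_data·x̄)/τ₀ = (-15.0817·0.153464 − 0.145089·-15.3) / 0.008375 = -0.094636/0.008375 ≈ -11.3.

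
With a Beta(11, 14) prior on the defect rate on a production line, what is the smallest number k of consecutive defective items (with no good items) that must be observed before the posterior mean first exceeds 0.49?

After k defective items and 0 good items the posterior is Beta(11+k, 14), with mean (11+k)/(11+14+k).
Set (11+k)/(25+k) > 0.49 and solve: k > (0.49·25 − 11)/(1 − 0.49) = 2.451.
The smallest integer exceeding 2.451 is 3.

k = 3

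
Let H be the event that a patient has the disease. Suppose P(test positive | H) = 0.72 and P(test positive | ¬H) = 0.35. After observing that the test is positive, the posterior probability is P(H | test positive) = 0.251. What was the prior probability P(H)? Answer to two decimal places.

P(H) = 0.14

In odds form, posterior odds = prior odds × likelihood ratio, so prior odds = posterior odds ÷ LR.
Posterior odds = 0.251/(1−0.251) = 0.3351. LR = 0.72/0.35 = 2.0571.
Prior odds = 0.3351/2.0571 = 0.1629, so P(H) = 0.1629/(1+0.1629) ≈ 0.14.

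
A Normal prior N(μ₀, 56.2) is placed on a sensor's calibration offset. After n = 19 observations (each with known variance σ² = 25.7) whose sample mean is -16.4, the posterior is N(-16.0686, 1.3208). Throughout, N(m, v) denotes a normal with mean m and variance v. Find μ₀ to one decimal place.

The posterior mean is a precision-weighted average: μ_n = (τ₀μ₀ + τ_data·x̄)/(τ₀+τ_data), with τ₀=1/σ₀² and τ_data=n/σ².
Here τ₀ = 1/56.2 = 0.017794 and τ_data = 19/25.7 = 0.739300, so τ_n = 0.757094.
Rearranging for μ₀: μ₀ = (μ_n·τ_n − τ_data·x̄)/τ₀ = (-16.0686·0.757094 − 0.739300·-16.4) / 0.017794 = -0.040921/0.017794 ≈ -2.3.

μ₀ = -2.3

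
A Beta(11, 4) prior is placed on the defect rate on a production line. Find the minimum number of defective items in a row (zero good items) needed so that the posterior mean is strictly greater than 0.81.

After k defective items and 0 good items the posterior is Beta(11+k, 4), with mean (11+k)/(11+4+k).
Set (11+k)/(15+k) > 0.81 and solve: k > (0.81·15 − 11)/(1 − 0.81) = 6.053.
The smallest integer exceeding 6.053 is 7, and checking k=7: (18)/(22) = 0.8182 > 0.81.

k = 7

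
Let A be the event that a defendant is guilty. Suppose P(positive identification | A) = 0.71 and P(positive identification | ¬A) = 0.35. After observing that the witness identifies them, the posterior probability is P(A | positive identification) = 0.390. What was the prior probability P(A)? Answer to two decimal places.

In odds form, posterior odds = prior odds × likelihood ratio, so prior odds = posterior odds ÷ LR.
Posterior odds = 0.390/(1−0.390) = 0.6393. LR = 0.71/0.35 = 2.0286.
Prior odds = 0.6393/2.0286 = 0.3151, so P(A) = 0.3151/(1+0.3151) ≈ 0.24.

P(A) = 0.24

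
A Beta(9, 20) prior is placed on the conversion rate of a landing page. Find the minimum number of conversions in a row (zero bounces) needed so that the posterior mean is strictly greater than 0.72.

k = 43

After k conversions and 0 bounces the posterior is Beta(9+k, 20), with mean (9+k)/(9+20+k).
Set (9+k)/(29+k) > 0.72 and solve: k > (0.72·29 − 9)/(1 − 0.72) = 42.429.
The smallest integer exceeding 42.429 is 43, and checking k=43: (52)/(72) = 0.7222 > 0.72.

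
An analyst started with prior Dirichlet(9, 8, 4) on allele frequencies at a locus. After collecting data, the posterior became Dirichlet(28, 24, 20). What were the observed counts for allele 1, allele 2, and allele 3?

counts (19, 16, 16)

For a Dirichlet(α) prior with multinomial counts c, the posterior is Dirichlet(α + c) componentwise.
Counts are posterior − prior componentwise: 28−9=19, 24−8=16, 20−4=16.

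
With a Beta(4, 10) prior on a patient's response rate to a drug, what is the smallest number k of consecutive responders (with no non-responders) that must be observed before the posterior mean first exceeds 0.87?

After k responders and 0 non-responders the posterior is Beta(4+k, 10), with mean (4+k)/(4+10+k).
Set (4+k)/(14+k) > 0.87 and solve: k > (0.87·14 − 4)/(1 − 0.87) = 62.923.
The smallest integer exceeding 62.923 is 63.

k = 63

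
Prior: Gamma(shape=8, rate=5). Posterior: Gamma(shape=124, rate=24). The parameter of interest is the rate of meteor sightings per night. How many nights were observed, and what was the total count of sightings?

n = 19 nights with total 116 sightings

Gamma–Poisson conjugacy: posterior shape = α + Σxᵢ, posterior rate = β + n.
Matching: Σxᵢ = 124 − 8 = 116 and n = 24 − 5 = 19.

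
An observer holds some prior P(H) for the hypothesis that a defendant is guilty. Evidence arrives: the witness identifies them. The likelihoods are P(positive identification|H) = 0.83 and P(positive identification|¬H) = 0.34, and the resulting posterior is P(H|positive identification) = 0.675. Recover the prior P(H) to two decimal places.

P(H) = 0.46

In odds form, posterior odds = prior odds × likelihood ratio, so prior odds = posterior odds ÷ LR.
Posterior odds = 0.675/(1−0.675) = 2.0769. LR = 0.83/0.34 = 2.4412.
Prior odds = 2.0769/2.4412 = 0.8508, so P(H) = 0.8508/(1+0.8508) ≈ 0.46.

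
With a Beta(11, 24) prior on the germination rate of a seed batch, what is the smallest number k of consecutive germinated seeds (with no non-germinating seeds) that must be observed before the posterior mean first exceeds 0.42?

k = 7

After k germinated seeds and 0 non-germinating seeds the posterior is Beta(11+k, 24), with mean (11+k)/(11+24+k).
Set (11+k)/(35+k) > 0.42 and solve: k > (0.42·35 − 11)/(1 − 0.42) = 6.379.
The smallest integer exceeding 6.379 is 7.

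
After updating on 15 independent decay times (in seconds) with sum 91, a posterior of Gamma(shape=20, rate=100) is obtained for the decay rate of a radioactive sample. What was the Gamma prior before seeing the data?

Gamma(shape=5, rate=9)

Gamma–exponential conjugacy: posterior shape = α + n, posterior rate = β + Σtᵢ.
So α = 20 − 15 = 5 and β = 100 − 91 = 9.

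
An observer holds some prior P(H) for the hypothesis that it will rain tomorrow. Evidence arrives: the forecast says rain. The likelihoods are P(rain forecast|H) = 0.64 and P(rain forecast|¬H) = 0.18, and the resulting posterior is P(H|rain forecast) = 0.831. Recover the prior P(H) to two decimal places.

P(H) = 0.58

In odds form, posterior odds = prior odds × likelihood ratio, so prior odds = posterior odds ÷ LR.
Posterior odds = 0.831/(1−0.831) = 4.9172. LR = 0.64/0.18 = 3.5556.
Prior odds = 4.9172/3.5556 = 1.3829, so P(H) = 1.3829/(1+1.3829) ≈ 0.58.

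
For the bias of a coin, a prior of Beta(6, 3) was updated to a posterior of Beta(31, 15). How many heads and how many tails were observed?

Beta is conjugate to the binomial likelihood: posterior = Beta(a+s, b+f).
Match parameters: s=31−6=25, f=15−3=12.

25 heads and 12 tails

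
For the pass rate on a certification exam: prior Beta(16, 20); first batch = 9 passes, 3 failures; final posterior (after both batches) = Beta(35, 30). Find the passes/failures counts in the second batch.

Because Beta–binomial updating is additive in the counts, the combined data contributed (α_post−α_prior, β_post−β_prior) successes and failures.
Total across both batches: 35−16=19 passes, 30−20=10 failures.
Subtract the first batch: 19−9=10 passes and 10−3=7 failures.

10 passes and 7 failures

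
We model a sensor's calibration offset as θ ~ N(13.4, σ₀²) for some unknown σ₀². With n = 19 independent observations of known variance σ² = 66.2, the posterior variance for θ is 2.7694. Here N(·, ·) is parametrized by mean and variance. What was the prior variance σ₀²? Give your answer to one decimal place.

σ₀² = 13.5

For the Normal–Normal model with known σ², precisions add: τ_n = τ₀ + n/σ².
So 1/σ₀² = 1/2.7694 − 19/66.2 = 0.361089 − 0.287009 = 0.074080.
Hence σ₀² = 1/0.074080 ≈ 13.5.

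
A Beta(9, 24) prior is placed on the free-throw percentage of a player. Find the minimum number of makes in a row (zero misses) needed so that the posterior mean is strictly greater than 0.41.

After k makes and 0 misses the posterior is Beta(9+k, 24), with mean (9+k)/(9+24+k).
Set (9+k)/(33+k) > 0.41 and solve: k > (0.41·33 − 9)/(1 − 0.41) = 7.678.
The smallest integer exceeding 7.678 is 8.

k = 8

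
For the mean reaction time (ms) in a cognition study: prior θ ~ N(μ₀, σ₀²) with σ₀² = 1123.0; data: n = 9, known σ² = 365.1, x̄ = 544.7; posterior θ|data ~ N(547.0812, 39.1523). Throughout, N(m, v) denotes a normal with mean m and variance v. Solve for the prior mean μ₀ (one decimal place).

μ₀ = 613.0

With known observation variance, the Normal–Normal posterior has precision τ_n = τ₀ + n/σ² and mean μ_n = (τ₀μ₀ + (n/σ²)x̄)/τ_n.
Here τ₀ = 1/1123.0 = 0.000890 and τ_data = 9/365.1 = 0.024651, so τ_n = 0.025541.
Rearranging for μ₀: μ₀ = (μ_n·τ_n − τ_data·x̄)/τ₀ = (547.0812·0.025541 − 0.024651·544.7) / 0.000890 = 0.545601/0.000890 ≈ 613.0.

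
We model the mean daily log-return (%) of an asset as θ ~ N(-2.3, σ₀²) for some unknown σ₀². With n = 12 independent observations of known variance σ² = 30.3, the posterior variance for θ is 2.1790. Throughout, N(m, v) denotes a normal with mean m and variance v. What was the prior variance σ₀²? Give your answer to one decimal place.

σ₀² = 15.9

For the Normal–Normal model with known σ², precisions add: τ_n = τ₀ + n/σ².
So 1/σ₀² = 1/2.1790 − 12/30.3 = 0.458926 − 0.396040 = 0.062886.
Hence σ₀² = 1/0.062886 ≈ 15.9.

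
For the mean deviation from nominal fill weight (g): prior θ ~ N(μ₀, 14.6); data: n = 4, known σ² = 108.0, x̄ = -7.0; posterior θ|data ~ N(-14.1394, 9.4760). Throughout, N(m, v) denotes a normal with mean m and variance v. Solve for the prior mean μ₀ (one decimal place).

The posterior mean is a precision-weighted average: μ_n = (τ₀μ₀ + τ_data·x̄)/(τ₀+τ_data), with τ₀=1/σ₀² and τ_data=n/σ².
Here τ₀ = 1/14.6 = 0.068493 and τ_data = 4/108.0 = 0.037037, so τ_n = 0.105530.
Rearranging for μ₀: μ₀ = (μ_n·τ_n − τ_data·x̄)/τ₀ = (-14.1394·0.105530 − 0.037037·-7.0) / 0.068493 = -1.232872/0.068493 ≈ -18.0.

μ₀ = -18.0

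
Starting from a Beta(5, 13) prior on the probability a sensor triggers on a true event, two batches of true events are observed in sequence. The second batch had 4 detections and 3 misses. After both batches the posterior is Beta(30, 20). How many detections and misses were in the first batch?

Because Beta–binomial updating is additive in the counts, the combined data contributed (α_post−α_prior, β_post−β_prior) successes and failures.
Total across both batches: 30−5=25 detections, 20−13=7 misses.
Subtract the second batch: 25−4=21 detections and 7−3=4 misses.

21 detections and 4 misses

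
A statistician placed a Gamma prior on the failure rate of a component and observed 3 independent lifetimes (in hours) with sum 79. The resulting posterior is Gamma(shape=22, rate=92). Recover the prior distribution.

Gamma(shape=19, rate=13)

Gamma–exponential conjugacy: posterior shape = α + n, posterior rate = β + Σtᵢ.
So α = 22 − 3 = 19 and β = 92 − 79 = 13.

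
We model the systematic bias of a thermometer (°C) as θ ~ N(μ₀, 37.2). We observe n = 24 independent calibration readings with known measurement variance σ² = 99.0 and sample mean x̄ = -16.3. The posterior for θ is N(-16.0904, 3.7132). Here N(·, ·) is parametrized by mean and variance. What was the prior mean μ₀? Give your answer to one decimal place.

μ₀ = -14.2

With known observation variance, the Normal–Normal posterior has precision τ_n = τ₀ + n/σ² and mean μ_n = (τ₀μ₀ + (n/σ²)x̄)/τ_n.
Here τ₀ = 1/37.2 = 0.026882 and τ_data = 24/99.0 = 0.242424, so τ_n = 0.269306.
Rearranging for μ₀: μ₀ = (μ_n·τ_n − τ_data·x̄)/τ₀ = (-16.0904·0.269306 − 0.242424·-16.3) / 0.026882 = -0.381730/0.026882 ≈ -14.2.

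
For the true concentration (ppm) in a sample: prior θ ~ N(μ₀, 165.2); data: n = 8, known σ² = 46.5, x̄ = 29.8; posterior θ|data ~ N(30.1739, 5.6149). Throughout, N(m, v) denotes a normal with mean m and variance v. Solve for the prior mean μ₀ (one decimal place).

With known observation variance, the Normal–Normal posterior has precision τ_n = τ₀ + n/σ² and mean μ_n = (τ₀μ₀ + (n/σ²)x̄)/τ_n.
Here τ₀ = 1/165.2 = 0.006053 and τ_data = 8/46.5 = 0.172043, so τ_n = 0.178096.
Rearranging for μ₀: μ₀ = (μ_n·τ_n − τ_data·x̄)/τ₀ = (30.1739·0.178096 − 0.172043·29.8) / 0.006053 = 0.246969/0.006053 ≈ 40.8.

μ₀ = 40.8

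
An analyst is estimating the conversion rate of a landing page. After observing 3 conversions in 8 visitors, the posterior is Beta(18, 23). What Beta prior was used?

Beta(15, 18)

Beta is conjugate to the binomial likelihood: posterior = Beta(a+s, b+f).
Subtract the data counts: 18−3=15, 23−5=18.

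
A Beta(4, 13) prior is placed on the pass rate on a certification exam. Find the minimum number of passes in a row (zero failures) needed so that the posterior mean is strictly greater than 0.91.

k = 128

After k passes and 0 failures the posterior is Beta(4+k, 13), with mean (4+k)/(4+13+k).
Set (4+k)/(17+k) > 0.91 and solve: k > (0.91·17 − 4)/(1 − 0.91) = 127.444.
The smallest integer exceeding 127.444 is 128.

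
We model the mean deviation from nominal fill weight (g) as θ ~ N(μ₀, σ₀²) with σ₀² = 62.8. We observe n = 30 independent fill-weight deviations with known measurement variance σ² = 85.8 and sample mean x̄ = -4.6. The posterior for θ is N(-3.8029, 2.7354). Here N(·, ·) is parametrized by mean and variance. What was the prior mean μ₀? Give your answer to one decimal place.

With known observation variance, the Normal–Normal posterior has precision τ_n = τ₀ + n/σ² and mean μ_n = (τ₀μ₀ + (n/σ²)x̄)/τ_n.
Here τ₀ = 1/62.8 = 0.015924 and τ_data = 30/85.8 = 0.349650, so τ_n = 0.365574.
Rearranging for μ₀: μ₀ = (μ_n·τ_n − τ_data·x̄)/τ₀ = (-3.8029·0.365574 − 0.349650·-4.6) / 0.015924 = 0.218149/0.015924 ≈ 13.7.

μ₀ = 13.7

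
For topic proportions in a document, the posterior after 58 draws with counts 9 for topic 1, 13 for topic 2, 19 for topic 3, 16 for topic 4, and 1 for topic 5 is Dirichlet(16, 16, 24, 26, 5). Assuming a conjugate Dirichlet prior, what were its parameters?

Dirichlet(7, 3, 5, 10, 4)

For a Dirichlet(α) prior with multinomial counts c, the posterior is Dirichlet(α + c) componentwise.
Subtract each count from the matching posterior parameter: 16−9=7, 16−13=3, 24−19=5, 26−16=10, 5−1=4.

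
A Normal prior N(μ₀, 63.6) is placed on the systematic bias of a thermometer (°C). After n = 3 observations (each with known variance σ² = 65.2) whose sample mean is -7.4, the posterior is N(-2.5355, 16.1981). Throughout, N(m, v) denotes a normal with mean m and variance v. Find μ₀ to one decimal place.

The posterior mean is a precision-weighted average: μ_n = (τ₀μ₀ + τ_data·x̄)/(τ₀+τ_data), with τ₀=1/σ₀² and τ_data=n/σ².
Here τ₀ = 1/63.6 = 0.015723 and τ_data = 3/65.2 = 0.046012, so τ_n = 0.061735.
Rearranging for μ₀: μ₀ = (μ_n·τ_n − τ_data·x̄)/τ₀ = (-2.5355·0.061735 − 0.046012·-7.4) / 0.015723 = 0.183960/0.015723 ≈ 11.7.

μ₀ = 11.7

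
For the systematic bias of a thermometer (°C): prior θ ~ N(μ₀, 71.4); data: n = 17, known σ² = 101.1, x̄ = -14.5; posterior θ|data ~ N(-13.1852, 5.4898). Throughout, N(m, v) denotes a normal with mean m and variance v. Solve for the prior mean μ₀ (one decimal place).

The posterior mean is a precision-weighted average: μ_n = (τ₀μ₀ + τ_data·x̄)/(τ₀+τ_data), with τ₀=1/σ₀² and τ_data=n/σ².
Here τ₀ = 1/71.4 = 0.014006 and τ_data = 17/101.1 = 0.168150, so τ_n = 0.182156.
Rearranging for μ₀: μ₀ = (μ_n·τ_n − τ_data·x̄)/τ₀ = (-13.1852·0.182156 − 0.168150·-14.5) / 0.014006 = 0.036412/0.014006 ≈ 2.6.

μ₀ = 2.6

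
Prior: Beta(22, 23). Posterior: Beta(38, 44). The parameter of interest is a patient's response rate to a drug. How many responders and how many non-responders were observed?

Beta is conjugate to the binomial likelihood: posterior = Beta(a+s, b+f).
Match parameters: s=38−22=16, f=44−23=21.

16 responders and 21 non-responders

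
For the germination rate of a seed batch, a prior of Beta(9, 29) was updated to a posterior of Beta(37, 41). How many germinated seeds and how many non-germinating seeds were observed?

28 germinated seeds and 12 non-germinating seeds

Beta is conjugate to the binomial likelihood: posterior = Beta(α+s, β+f).
So s = 37 − 9 = 28 and f = 41 − 29 = 12.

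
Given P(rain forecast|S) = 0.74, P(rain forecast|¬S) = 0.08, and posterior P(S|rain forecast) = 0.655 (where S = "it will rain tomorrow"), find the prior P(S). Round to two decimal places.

Bayes' rule in odds form gives O(S|E) = O(S)·[P(E|S)/P(E|¬S)], hence O(S) = O(S|E)/LR.
Posterior odds = 0.655/(1−0.655) = 1.8986. LR = 0.74/0.08 = 9.2500.
Prior odds = 1.8986/9.2500 = 0.2053, so P(S) = 0.2053/(1+0.2053) ≈ 0.17.

P(S) = 0.17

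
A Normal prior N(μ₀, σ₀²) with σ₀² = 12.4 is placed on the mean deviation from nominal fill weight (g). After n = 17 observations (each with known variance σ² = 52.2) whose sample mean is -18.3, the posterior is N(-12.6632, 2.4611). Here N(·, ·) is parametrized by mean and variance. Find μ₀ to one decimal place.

μ₀ = 10.1

The posterior mean is a precision-weighted average: μ_n = (τ₀μ₀ + τ_data·x̄)/(τ₀+τ_data), with τ₀=1/σ₀² and τ_data=n/σ².
Here τ₀ = 1/12.4 = 0.080645 and τ_data = 17/52.2 = 0.325670, so τ_n = 0.406315.
Rearranging for μ₀: μ₀ = (μ_n·τ_n − τ_data·x̄)/τ₀ = (-12.6632·0.406315 − 0.325670·-18.3) / 0.080645 = 0.814513/0.080645 ≈ 10.1.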